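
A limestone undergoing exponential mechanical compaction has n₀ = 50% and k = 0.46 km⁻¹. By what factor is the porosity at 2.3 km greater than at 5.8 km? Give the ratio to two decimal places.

n(z₁)/n(z₂) = e^(−k·z₁)/e^(−k·z₂) = e^{k(z₂−z₁)}
= exp(0.46 × 3.5) = exp(1.61) = 5.0028

5.00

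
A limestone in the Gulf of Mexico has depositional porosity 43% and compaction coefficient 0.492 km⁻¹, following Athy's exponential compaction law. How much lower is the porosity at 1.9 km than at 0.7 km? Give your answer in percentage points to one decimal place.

13.6 percentage points

phi(0.7) = 0.43·e^(−0.492×0.7) = 0.3047
phi(1.9) = 0.43·e^(−0.492×1.9) = 0.1688
Δphi = 0.3047 − 0.1688 = 0.1359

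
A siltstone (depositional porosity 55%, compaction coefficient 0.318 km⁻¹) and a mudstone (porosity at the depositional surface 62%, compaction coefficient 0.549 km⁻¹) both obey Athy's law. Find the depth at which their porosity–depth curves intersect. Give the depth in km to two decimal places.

0.52 km

Set φ₀ₐ e^(−kₐZ) = φ₀ᵦ e^(−kᵦZ) ⇒ ln(φ₀ₐ/φ₀ᵦ) = (kₐ − kᵦ)·Z
Z = ln(0.55/0.62) / (0.318 − 0.549) = -0.1198 / -0.231 = 0.519 km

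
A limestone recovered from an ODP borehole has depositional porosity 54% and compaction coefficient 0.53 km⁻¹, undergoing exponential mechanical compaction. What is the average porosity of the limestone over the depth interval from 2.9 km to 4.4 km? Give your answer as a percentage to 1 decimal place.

8.0%

⟨φ⟩ = (1/(z₂−z₁)) ∫ φ₀ e^(−βz) dz = φ₀·(e^(−β·z₁) − e^(−β·z₂)) / (β·(z₂−z₁))
e^(−0.53×2.9) = 0.2150; e^(−0.53×4.4) = 0.0971
⟨φ⟩ = 0.54 × (0.2150 − 0.0971) / (0.53 × 1.5) = 0.54 × 0.1483 = 0.0801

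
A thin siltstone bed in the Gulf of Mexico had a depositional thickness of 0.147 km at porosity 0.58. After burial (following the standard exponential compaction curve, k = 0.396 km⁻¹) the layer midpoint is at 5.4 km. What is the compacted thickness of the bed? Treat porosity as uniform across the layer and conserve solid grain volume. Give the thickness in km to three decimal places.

0.066 km

Porosity at 5.4 km: n = 0.58·exp(−0.396×5.4) = 0.0683
Solid-volume conservation: h(1−n) = h₀(1−n₀) ⇒ h = h₀·(1−n₀)/(1−n)
h = 0.147 × (1 − 0.58)/(1 − 0.0683) = 0.147 × 0.4508 = 0.0663 km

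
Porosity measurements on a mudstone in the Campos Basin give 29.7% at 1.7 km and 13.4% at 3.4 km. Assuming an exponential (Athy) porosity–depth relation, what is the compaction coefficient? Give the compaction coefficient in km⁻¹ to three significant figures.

0.468 km⁻¹

Athy: n(z) = n₀ e^(−kz) ⇒ n₁/n₂ = e^{k(z₂−z₁)} ⇒ k = ln(n₁/n₂)/(z₂−z₁)
k = ln(0.297/0.134) / (3.4 − 1.7) = ln(2.216) / 1.7 = 0.7959 / 1.7 = 0.4682 km⁻¹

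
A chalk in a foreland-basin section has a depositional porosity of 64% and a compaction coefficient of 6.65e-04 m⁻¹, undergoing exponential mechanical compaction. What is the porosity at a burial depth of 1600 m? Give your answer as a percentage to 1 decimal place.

Working in km (1 km = 1000 m; k in km⁻¹ = k in m⁻¹ × 1000):
φ = φ₀·exp(−k·d) = 0.64 × exp(−0.665 × 1.6) = 0.64 × exp(−1.064)
  = 0.64 × 0.3451 = 0.2208

22.1%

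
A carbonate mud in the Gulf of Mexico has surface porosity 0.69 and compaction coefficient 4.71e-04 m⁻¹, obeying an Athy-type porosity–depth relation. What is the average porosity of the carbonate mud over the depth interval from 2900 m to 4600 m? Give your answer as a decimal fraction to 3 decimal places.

Working in km (1 km = 1000 m; k in km⁻¹ = k in m⁻¹ × 1000):
⟨n⟩ = (1/(z₂−z₁)) ∫ n₀ e^(−kz) dz = n₀·(e^(−k·z₁) − e^(−k·z₂)) / (k·(z₂−z₁))
e^(−0.471×2.9) = 0.2552; e^(−0.471×4.6) = 0.1146
⟨n⟩ = 0.69 × (0.2552 − 0.1146) / (0.471 × 1.7) = 0.69 × 0.1756 = 0.1211

0.121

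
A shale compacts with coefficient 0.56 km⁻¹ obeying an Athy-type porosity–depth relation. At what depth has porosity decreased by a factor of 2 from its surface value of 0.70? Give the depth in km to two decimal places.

phi/phi₀ = 1/2 ⇒ exp(−β·z) = 1/2 ⇒ z = ln(2) / β
z = 0.6931 / 0.56 = 1.238 km

1.24 km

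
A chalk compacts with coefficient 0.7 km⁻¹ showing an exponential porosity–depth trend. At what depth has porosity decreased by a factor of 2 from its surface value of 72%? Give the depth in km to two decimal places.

0.99 km

phi/phi₀ = 1/2 ⇒ exp(−β·Z) = 1/2 ⇒ Z = ln(2) / β
Z = 0.6931 / 0.7 = 0.990 km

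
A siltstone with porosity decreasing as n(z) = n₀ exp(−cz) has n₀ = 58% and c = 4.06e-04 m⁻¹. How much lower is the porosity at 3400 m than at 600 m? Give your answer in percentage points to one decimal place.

30.9 percentage points

Working in km (1 km = 1000 m; c in km⁻¹ = c in m⁻¹ × 1000):
n(0.6) = 0.58·e^(−0.406×0.6) = 0.4546
n(3.4) = 0.58·e^(−0.406×3.4) = 0.1459
Δn = 0.4546 − 0.1459 = 0.3087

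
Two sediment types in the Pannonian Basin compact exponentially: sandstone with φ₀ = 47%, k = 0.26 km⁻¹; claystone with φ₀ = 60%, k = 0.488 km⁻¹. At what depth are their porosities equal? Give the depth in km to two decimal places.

Set φ₀ₐ e^(−kₐz) = φ₀ᵦ e^(−kᵦz) ⇒ ln(φ₀ₐ/φ₀ᵦ) = (kₐ − kᵦ)·z
z = ln(0.47/0.6) / (0.26 − 0.488) = -0.2442 / -0.228 = 1.071 km

1.07 km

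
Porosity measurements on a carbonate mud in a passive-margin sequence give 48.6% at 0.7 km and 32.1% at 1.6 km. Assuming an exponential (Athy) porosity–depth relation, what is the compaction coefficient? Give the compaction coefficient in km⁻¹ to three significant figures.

Athy: φ(z) = φ₀ e^(−kz) ⇒ φ₁/φ₂ = e^{k(z₂−z₁)} ⇒ k = ln(φ₁/φ₂)/(z₂−z₁)
k = ln(0.486/0.321) / (1.6 − 0.7) = ln(1.514) / 0.9 = 0.4148 / 0.9 = 0.4609 km⁻¹

0.461 km⁻¹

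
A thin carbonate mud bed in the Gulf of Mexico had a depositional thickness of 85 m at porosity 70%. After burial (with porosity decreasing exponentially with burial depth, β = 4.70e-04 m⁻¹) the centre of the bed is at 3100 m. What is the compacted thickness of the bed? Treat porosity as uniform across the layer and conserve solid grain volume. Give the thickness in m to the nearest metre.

30 m

Working in km (1 km = 1000 m; β in km⁻¹ = β in m⁻¹ × 1000):
Porosity at 3.1 km: phi = 0.7·exp(−0.47×3.1) = 0.1631
Solid-volume conservation: h(1−phi) = h₀(1−phi₀) ⇒ h = h₀·(1−phi₀)/(1−phi)
h = 0.085 × (1 − 0.7)/(1 − 0.1631) = 0.085 × 0.3584 = 0.0305 km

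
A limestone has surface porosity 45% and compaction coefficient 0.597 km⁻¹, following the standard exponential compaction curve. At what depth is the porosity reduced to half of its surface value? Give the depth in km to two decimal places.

1.16 km

n/n₀ = 1/2 ⇒ exp(−β·z) = 1/2 ⇒ z = ln(2) / β
z = 0.6931 / 0.597 = 1.161 km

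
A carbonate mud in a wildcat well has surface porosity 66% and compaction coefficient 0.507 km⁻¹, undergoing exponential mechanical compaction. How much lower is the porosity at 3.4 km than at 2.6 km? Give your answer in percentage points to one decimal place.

5.9 percentage points

φ(2.6) = 0.66·e^(−0.507×2.6) = 0.1766
φ(3.4) = 0.66·e^(−0.507×3.4) = 0.1177
Δφ = 0.1766 − 0.1177 = 0.0589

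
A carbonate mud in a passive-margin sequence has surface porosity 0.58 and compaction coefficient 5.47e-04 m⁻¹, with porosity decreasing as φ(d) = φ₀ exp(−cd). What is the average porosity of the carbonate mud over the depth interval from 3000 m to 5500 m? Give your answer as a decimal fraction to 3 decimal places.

0.061

Working in km (1 km = 1000 m; c in km⁻¹ = c in m⁻¹ × 1000):
⟨φ⟩ = (1/(d₂−d₁)) ∫ φ₀ e^(−cd) dd = φ₀·(e^(−c·d₁) − e^(−c·d₂)) / (c·(d₂−d₁))
e^(−0.547×3) = 0.1938; e^(−0.547×5.5) = 0.0494
⟨φ⟩ = 0.58 × (0.1938 − 0.0494) / (0.547 × 2.5) = 0.58 × 0.1056 = 0.0613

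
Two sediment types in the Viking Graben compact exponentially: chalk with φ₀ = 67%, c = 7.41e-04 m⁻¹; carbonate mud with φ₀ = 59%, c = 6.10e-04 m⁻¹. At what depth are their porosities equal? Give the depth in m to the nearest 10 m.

Working in km (1 km = 1000 m; c in km⁻¹ = c in m⁻¹ × 1000):
Set φ₀ₐ e^(−cₐZ) = φ₀ᵦ e^(−cᵦZ) ⇒ ln(φ₀ₐ/φ₀ᵦ) = (cₐ − cᵦ)·Z
Z = ln(0.67/0.59) / (0.741 − 0.61) = 0.1272 / 0.131 = 0.971 km

970 m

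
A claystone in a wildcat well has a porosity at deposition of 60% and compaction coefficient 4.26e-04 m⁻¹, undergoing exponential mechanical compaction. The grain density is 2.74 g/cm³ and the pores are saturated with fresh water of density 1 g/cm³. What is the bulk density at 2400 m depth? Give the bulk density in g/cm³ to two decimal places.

2.36 g/cm³

Working in km (1 km = 1000 m; k in km⁻¹ = k in m⁻¹ × 1000):
Porosity at depth: φ = 0.6·exp(−0.426×2.4) = 0.6×0.3597 = 0.2158
Bulk density: ρ_b = (1−φ)ρ_g + φ·ρ_f = 0.7842×2.74 + 0.2158×1
       = 2.149 + 0.216 = 2.364 g/cm³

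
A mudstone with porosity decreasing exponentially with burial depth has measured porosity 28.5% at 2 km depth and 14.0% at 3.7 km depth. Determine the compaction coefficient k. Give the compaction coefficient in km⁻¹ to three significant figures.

Athy: n(z) = n₀ e^(−kz) ⇒ n₁/n₂ = e^{k(z₂−z₁)} ⇒ k = ln(n₁/n₂)/(z₂−z₁)
k = ln(0.285/0.14) / (3.7 − 2) = ln(2.036) / 1.7 = 0.7108 / 1.7 = 0.4181 km⁻¹

0.418 km⁻¹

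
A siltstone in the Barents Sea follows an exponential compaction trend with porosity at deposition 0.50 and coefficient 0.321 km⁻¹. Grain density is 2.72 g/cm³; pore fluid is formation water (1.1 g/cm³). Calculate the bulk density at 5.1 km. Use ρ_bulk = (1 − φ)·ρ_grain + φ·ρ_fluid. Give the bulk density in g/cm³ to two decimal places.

2.56 g/cm³

Porosity at depth: n = 0.5·exp(−0.321×5.1) = 0.5×0.1945 = 0.0973
Bulk density: ρ_b = (1−n)ρ_g + n·ρ_f = 0.9027×2.72 + 0.0973×1.1
       = 2.455 + 0.107 = 2.562 g/cm³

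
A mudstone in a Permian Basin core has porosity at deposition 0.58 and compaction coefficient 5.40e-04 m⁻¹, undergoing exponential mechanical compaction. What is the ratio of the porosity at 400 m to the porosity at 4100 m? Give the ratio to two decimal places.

Working in km (1 km = 1000 m; c in km⁻¹ = c in m⁻¹ × 1000):
φ(z₁)/φ(z₂) = e^(−c·z₁)/e^(−c·z₂) = e^{c(z₂−z₁)}
= exp(0.54 × 3.7) = exp(1.998) = 7.3743

7.37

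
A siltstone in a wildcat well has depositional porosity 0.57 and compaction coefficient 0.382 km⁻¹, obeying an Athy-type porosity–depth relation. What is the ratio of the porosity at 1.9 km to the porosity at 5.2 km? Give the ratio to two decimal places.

3.53

φ(Z₁)/φ(Z₂) = e^(−β·Z₁)/e^(−β·Z₂) = e^{β(Z₂−Z₁)}
= exp(0.382 × 3.3) = exp(1.261) = 3.5275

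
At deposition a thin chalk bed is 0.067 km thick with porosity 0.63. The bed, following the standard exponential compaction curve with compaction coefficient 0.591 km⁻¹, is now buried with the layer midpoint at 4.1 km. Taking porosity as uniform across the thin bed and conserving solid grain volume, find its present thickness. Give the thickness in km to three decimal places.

Porosity at 4.1 km: phi = 0.63·exp(−0.591×4.1) = 0.0558
Solid-volume conservation: h(1−phi) = h₀(1−phi₀) ⇒ h = h₀·(1−phi₀)/(1−phi)
h = 0.067 × (1 − 0.63)/(1 − 0.0558) = 0.067 × 0.3919 = 0.0263 km

0.026 km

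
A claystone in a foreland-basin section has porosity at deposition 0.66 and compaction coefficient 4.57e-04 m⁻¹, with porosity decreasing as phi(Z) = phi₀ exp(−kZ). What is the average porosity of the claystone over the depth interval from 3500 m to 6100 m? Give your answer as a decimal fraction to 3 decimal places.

Working in km (1 km = 1000 m; k in km⁻¹ = k in m⁻¹ × 1000):
⟨phi⟩ = (1/(Z₂−Z₁)) ∫ phi₀ e^(−kZ) dZ = phi₀·(e^(−k·Z₁) − e^(−k·Z₂)) / (k·(Z₂−Z₁))
e^(−0.457×3.5) = 0.2020; e^(−0.457×6.1) = 0.0616
⟨phi⟩ = 0.66 × (0.2020 − 0.0616) / (0.457 × 2.6) = 0.66 × 0.1182 = 0.0780

0.078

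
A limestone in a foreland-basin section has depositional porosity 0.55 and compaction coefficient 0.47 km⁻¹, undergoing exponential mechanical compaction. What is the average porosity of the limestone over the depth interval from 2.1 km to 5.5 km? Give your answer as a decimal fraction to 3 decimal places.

0.102

⟨n⟩ = (1/(d₂−d₁)) ∫ n₀ e^(−cd) dd = n₀·(e^(−c·d₁) − e^(−c·d₂)) / (c·(d₂−d₁))
e^(−0.47×2.1) = 0.3727; e^(−0.47×5.5) = 0.0754
⟨n⟩ = 0.55 × (0.3727 − 0.0754) / (0.47 × 3.4) = 0.55 × 0.1860 = 0.1023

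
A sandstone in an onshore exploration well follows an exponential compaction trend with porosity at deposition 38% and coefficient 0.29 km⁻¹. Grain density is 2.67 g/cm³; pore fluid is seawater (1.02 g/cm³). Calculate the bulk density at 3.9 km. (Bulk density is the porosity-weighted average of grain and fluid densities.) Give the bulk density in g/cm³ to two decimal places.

2.47 g/cm³

Porosity at depth: phi = 0.38·exp(−0.29×3.9) = 0.38×0.3227 = 0.1226
Bulk density: ρ_b = (1−phi)ρ_g + phi·ρ_f = 0.8774×2.67 + 0.1226×1.02
       = 2.343 + 0.125 = 2.468 g/cm³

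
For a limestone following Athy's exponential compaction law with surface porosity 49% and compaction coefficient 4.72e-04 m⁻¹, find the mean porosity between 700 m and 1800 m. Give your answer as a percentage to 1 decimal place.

Working in km (1 km = 1000 m; β in km⁻¹ = β in m⁻¹ × 1000):
⟨phi⟩ = (1/(d₂−d₁)) ∫ phi₀ e^(−βd) dd = phi₀·(e^(−β·d₁) − e^(−β·d₂)) / (β·(d₂−d₁))
e^(−0.472×0.7) = 0.7186; e^(−0.472×1.8) = 0.4276
⟨phi⟩ = 0.49 × (0.7186 − 0.4276) / (0.472 × 1.1) = 0.49 × 0.5606 = 0.2747

27.5%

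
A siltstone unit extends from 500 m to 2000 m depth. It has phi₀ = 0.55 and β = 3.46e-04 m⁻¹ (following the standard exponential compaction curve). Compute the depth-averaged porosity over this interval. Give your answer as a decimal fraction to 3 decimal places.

Working in km (1 km = 1000 m; β in km⁻¹ = β in m⁻¹ × 1000):
⟨phi⟩ = (1/(z₂−z₁)) ∫ phi₀ e^(−βz) dz = phi₀·(e^(−β·z₁) − e^(−β·z₂)) / (β·(z₂−z₁))
e^(−0.346×0.5) = 0.8411; e^(−0.346×2) = 0.5006
⟨phi⟩ = 0.55 × (0.8411 − 0.5006) / (0.346 × 1.5) = 0.55 × 0.6562 = 0.3609

0.361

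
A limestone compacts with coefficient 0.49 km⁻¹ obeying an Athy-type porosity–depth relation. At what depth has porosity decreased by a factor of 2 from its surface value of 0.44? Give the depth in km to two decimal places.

φ/φ₀ = 1/2 ⇒ exp(−c·d) = 1/2 ⇒ d = ln(2) / c
d = 0.6931 / 0.49 = 1.415 km

1.41 km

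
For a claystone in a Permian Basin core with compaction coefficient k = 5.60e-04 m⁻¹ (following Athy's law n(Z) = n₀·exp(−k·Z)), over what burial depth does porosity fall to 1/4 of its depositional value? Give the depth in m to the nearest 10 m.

Working in km (1 km = 1000 m; k in km⁻¹ = k in m⁻¹ × 1000):
n/n₀ = 1/4 ⇒ exp(−k·Z) = 1/4 ⇒ Z = ln(4) / k
Z = 1.3863 / 0.56 = 2.476 km

2480 m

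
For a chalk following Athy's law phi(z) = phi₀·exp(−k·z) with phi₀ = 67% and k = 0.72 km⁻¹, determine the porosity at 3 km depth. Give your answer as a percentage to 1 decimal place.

phi = phi₀·exp(−k·z) = 0.67 × exp(−0.72 × 3) = 0.67 × exp(−2.16)
  = 0.67 × 0.1153 = 0.0773

7.7%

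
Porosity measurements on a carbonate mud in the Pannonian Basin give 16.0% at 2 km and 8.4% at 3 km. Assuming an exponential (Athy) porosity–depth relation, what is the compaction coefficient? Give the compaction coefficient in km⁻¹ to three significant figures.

0.644 km⁻¹

Athy: phi(d) = phi₀ e^(−βd) ⇒ phi₁/phi₂ = e^{β(d₂−d₁)} ⇒ β = ln(phi₁/phi₂)/(d₂−d₁)
β = ln(0.16/0.084) / (3 − 2) = ln(1.905) / 1 = 0.6444 / 1 = 0.6444 km⁻¹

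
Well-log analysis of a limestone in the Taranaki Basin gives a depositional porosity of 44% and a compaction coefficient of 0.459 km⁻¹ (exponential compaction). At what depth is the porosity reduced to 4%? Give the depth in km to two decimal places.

Invert Athy's law: z = ln(n₀/n) / c
z = ln(0.44/0.04) / 0.459 = ln(11) / 0.459 = 2.3979 / 0.459 = 5.224 km

5.22 km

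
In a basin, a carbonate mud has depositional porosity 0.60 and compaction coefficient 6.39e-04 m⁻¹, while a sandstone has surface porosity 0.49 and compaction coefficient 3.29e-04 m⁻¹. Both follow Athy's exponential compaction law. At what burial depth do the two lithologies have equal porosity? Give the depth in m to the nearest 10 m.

Working in km (1 km = 1000 m; β in km⁻¹ = β in m⁻¹ × 1000):
Set phi₀ₐ e^(−βₐz) = phi₀ᵦ e^(−βᵦz) ⇒ ln(phi₀ₐ/phi₀ᵦ) = (βₐ − βᵦ)·z
z = ln(0.6/0.49) / (0.639 − 0.329) = 0.2025 / 0.31 = 0.653 km

650 m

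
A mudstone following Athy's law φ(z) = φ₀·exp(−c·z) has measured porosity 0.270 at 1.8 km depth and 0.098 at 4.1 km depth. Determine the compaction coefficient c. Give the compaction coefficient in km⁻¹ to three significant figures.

0.441 km⁻¹

Athy: φ(z) = φ₀ e^(−cz) ⇒ φ₁/φ₂ = e^{c(z₂−z₁)} ⇒ c = ln(φ₁/φ₂)/(z₂−z₁)
c = ln(0.27/0.098) / (4.1 − 1.8) = ln(2.755) / 2.3 = 1.0135 / 2.3 = 0.4406 km⁻¹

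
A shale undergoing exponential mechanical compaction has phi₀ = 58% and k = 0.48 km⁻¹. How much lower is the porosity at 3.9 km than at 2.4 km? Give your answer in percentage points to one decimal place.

phi(2.4) = 0.58·e^(−0.48×2.4) = 0.1833
phi(3.9) = 0.58·e^(−0.48×3.9) = 0.0892
Δphi = 0.1833 − 0.0892 = 0.0941

9.4 percentage points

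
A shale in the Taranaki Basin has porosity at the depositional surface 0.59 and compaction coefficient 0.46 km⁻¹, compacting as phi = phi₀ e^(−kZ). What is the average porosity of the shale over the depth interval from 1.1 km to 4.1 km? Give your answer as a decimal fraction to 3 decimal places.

⟨phi⟩ = (1/(Z₂−Z₁)) ∫ phi₀ e^(−kZ) dZ = phi₀·(e^(−k·Z₁) − e^(−k·Z₂)) / (k·(Z₂−Z₁))
e^(−0.46×1.1) = 0.6029; e^(−0.46×4.1) = 0.1517
⟨phi⟩ = 0.59 × (0.6029 − 0.1517) / (0.46 × 3) = 0.59 × 0.3270 = 0.1929

0.193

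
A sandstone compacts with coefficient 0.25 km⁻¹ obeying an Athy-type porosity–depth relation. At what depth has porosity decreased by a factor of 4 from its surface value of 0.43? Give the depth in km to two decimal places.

n/n₀ = 1/4 ⇒ exp(−c·Z) = 1/4 ⇒ Z = ln(4) / c
Z = 1.3863 / 0.25 = 5.545 km

5.55 km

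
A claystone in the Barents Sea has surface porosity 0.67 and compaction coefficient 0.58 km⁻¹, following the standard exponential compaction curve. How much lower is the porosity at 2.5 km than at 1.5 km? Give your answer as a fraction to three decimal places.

0.124

φ(1.5) = 0.67·e^(−0.58×1.5) = 0.2807
φ(2.5) = 0.67·e^(−0.58×2.5) = 0.1572
Δφ = 0.2807 − 0.1572 = 0.1235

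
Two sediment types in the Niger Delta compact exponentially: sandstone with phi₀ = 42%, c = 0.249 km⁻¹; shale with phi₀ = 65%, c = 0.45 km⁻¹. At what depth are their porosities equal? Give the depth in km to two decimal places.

2.17 km

Set phi₀ₐ e^(−cₐZ) = phi₀ᵦ e^(−cᵦZ) ⇒ ln(phi₀ₐ/phi₀ᵦ) = (cₐ − cᵦ)·Z
Z = ln(0.42/0.65) / (0.249 − 0.45) = -0.4367 / -0.201 = 2.173 km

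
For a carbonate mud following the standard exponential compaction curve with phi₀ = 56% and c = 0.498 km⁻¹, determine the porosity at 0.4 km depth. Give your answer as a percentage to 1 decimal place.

phi = phi₀·exp(−c·Z) = 0.56 × exp(−0.498 × 0.4) = 0.56 × exp(−0.1992)
  = 0.56 × 0.8194 = 0.4589

45.9%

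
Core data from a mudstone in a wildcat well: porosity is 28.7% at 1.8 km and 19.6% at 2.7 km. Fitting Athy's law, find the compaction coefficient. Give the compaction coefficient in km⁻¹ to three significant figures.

0.424 km⁻¹

Athy: φ(z) = φ₀ e^(−βz) ⇒ φ₁/φ₂ = e^{β(z₂−z₁)} ⇒ β = ln(φ₁/φ₂)/(z₂−z₁)
β = ln(0.287/0.196) / (2.7 − 1.8) = ln(1.464) / 0.9 = 0.3814 / 0.9 = 0.4237 km⁻¹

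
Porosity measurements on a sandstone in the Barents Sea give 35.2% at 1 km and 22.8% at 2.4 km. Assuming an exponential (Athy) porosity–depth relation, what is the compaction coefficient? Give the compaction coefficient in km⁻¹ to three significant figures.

0.310 km⁻¹

Athy: φ(Z) = φ₀ e^(−βZ) ⇒ φ₁/φ₂ = e^{β(Z₂−Z₁)} ⇒ β = ln(φ₁/φ₂)/(Z₂−Z₁)
β = ln(0.352/0.228) / (2.4 − 1) = ln(1.544) / 1.4 = 0.4343 / 1.4 = 0.3102 km⁻¹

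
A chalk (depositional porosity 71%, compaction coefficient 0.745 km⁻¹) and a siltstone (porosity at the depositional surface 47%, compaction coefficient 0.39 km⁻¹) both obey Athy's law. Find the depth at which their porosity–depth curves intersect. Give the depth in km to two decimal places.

Set phi₀ₐ e^(−cₐd) = phi₀ᵦ e^(−cᵦd) ⇒ ln(phi₀ₐ/phi₀ᵦ) = (cₐ − cᵦ)·d
d = ln(0.71/0.47) / (0.745 − 0.39) = 0.4125 / 0.355 = 1.162 km

1.16 km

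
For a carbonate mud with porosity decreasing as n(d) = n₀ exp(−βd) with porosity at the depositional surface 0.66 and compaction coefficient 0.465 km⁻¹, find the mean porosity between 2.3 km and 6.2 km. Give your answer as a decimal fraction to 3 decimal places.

0.105

⟨n⟩ = (1/(d₂−d₁)) ∫ n₀ e^(−βd) dd = n₀·(e^(−β·d₁) − e^(−β·d₂)) / (β·(d₂−d₁))
e^(−0.465×2.3) = 0.3432; e^(−0.465×6.2) = 0.0560
⟨n⟩ = 0.66 × (0.3432 − 0.0560) / (0.465 × 3.9) = 0.66 × 0.1584 = 0.1045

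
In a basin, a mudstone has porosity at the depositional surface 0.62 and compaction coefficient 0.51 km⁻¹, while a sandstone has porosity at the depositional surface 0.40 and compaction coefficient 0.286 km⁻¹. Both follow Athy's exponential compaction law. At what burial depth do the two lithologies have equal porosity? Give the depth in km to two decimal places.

1.96 km

Set n₀ₐ e^(−cₐz) = n₀ᵦ e^(−cᵦz) ⇒ ln(n₀ₐ/n₀ᵦ) = (cₐ − cᵦ)·z
z = ln(0.62/0.4) / (0.51 − 0.286) = 0.4383 / 0.224 = 1.956 km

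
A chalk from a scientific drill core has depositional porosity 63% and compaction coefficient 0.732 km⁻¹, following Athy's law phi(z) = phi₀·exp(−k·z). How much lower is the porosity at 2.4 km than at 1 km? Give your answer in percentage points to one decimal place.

phi(1) = 0.63·e^(−0.732×1) = 0.3030
phi(2.4) = 0.63·e^(−0.732×2.4) = 0.1087
Δphi = 0.3030 − 0.1087 = 0.1943

19.4 percentage points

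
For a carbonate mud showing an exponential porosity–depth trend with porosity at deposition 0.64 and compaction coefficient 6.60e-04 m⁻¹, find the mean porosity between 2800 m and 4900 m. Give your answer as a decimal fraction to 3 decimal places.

Working in km (1 km = 1000 m; c in km⁻¹ = c in m⁻¹ × 1000):
⟨n⟩ = (1/(d₂−d₁)) ∫ n₀ e^(−cd) dd = n₀·(e^(−c·d₁) − e^(−c·d₂)) / (c·(d₂−d₁))
e^(−0.66×2.8) = 0.1576; e^(−0.66×4.9) = 0.0394
⟨n⟩ = 0.64 × (0.1576 − 0.0394) / (0.66 × 2.1) = 0.64 × 0.0852 = 0.0546

0.055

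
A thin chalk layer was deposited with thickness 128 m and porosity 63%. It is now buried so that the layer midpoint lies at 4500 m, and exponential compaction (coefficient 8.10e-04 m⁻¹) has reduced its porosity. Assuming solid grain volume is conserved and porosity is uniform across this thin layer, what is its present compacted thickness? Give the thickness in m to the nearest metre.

48 m

Working in km (1 km = 1000 m; k in km⁻¹ = k in m⁻¹ × 1000):
Porosity at 4.5 km: phi = 0.63·exp(−0.81×4.5) = 0.0165
Solid-volume conservation: h(1−phi) = h₀(1−phi₀) ⇒ h = h₀·(1−phi₀)/(1−phi)
h = 0.128 × (1 − 0.63)/(1 − 0.0165) = 0.128 × 0.3762 = 0.0482 km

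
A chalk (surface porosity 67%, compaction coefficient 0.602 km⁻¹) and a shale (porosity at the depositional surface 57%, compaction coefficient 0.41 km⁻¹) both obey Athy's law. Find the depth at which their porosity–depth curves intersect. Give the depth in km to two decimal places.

0.84 km

Set phi₀ₐ e^(−cₐd) = phi₀ᵦ e^(−cᵦd) ⇒ ln(phi₀ₐ/phi₀ᵦ) = (cₐ − cᵦ)·d
d = ln(0.67/0.57) / (0.602 − 0.41) = 0.1616 / 0.192 = 0.842 km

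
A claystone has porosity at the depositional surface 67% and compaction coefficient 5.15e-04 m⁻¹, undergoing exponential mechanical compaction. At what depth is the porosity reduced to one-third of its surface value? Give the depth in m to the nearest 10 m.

2130 m

Working in km (1 km = 1000 m; c in km⁻¹ = c in m⁻¹ × 1000):
phi/phi₀ = 1/3 ⇒ exp(−c·z) = 1/3 ⇒ z = ln(3) / c
z = 1.0986 / 0.515 = 2.133 km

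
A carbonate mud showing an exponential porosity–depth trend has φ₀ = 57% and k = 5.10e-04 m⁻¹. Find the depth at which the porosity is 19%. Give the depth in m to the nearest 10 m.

Working in km (1 km = 1000 m; k in km⁻¹ = k in m⁻¹ × 1000):
Invert Athy's law: d = ln(φ₀/φ) / k
d = ln(0.57/0.19) / 0.51 = ln(3) / 0.51 = 1.0986 / 0.51 = 2.154 km

2150 m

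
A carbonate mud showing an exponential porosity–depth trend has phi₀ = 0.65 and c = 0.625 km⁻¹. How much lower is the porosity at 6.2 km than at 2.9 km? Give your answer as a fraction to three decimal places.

0.093

phi(2.9) = 0.65·e^(−0.625×2.9) = 0.1061
phi(6.2) = 0.65·e^(−0.625×6.2) = 0.0135
Δphi = 0.1061 − 0.0135 = 0.0926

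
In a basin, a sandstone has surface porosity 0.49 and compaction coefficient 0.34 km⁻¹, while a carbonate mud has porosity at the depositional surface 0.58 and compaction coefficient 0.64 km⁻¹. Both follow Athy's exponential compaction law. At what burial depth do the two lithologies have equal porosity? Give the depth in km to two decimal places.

Set n₀ₐ e^(−βₐd) = n₀ᵦ e^(−βᵦd) ⇒ ln(n₀ₐ/n₀ᵦ) = (βₐ − βᵦ)·d
d = ln(0.49/0.58) / (0.34 − 0.64) = -0.1686 / -0.3 = 0.562 km

0.56 km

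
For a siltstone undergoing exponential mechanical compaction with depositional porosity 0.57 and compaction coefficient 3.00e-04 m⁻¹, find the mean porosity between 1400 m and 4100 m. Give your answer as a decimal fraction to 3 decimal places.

Working in km (1 km = 1000 m; β in km⁻¹ = β in m⁻¹ × 1000):
⟨phi⟩ = (1/(d₂−d₁)) ∫ phi₀ e^(−βd) dd = phi₀·(e^(−β·d₁) − e^(−β·d₂)) / (β·(d₂−d₁))
e^(−0.3×1.4) = 0.6570; e^(−0.3×4.1) = 0.2923
⟨phi⟩ = 0.57 × (0.6570 − 0.2923) / (0.3 × 2.7) = 0.57 × 0.4503 = 0.2567

0.257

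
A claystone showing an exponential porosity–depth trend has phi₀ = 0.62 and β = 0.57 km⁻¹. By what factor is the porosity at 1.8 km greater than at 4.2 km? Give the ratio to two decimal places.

phi(z₁)/phi(z₂) = e^(−β·z₁)/e^(−β·z₂) = e^{β(z₂−z₁)}
= exp(0.57 × 2.4) = exp(1.368) = 3.9275

3.93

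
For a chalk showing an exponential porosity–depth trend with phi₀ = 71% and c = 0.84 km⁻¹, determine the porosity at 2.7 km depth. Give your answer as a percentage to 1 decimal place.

7.3%

phi = phi₀·exp(−c·Z) = 0.71 × exp(−0.84 × 2.7) = 0.71 × exp(−2.268)
  = 0.71 × 0.1035 = 0.0735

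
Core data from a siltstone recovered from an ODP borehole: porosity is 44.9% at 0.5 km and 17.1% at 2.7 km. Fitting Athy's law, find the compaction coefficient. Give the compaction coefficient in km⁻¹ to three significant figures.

0.439 km⁻¹

Athy: n(d) = n₀ e^(−cd) ⇒ n₁/n₂ = e^{c(d₂−d₁)} ⇒ c = ln(n₁/n₂)/(d₂−d₁)
c = ln(0.449/0.171) / (2.7 − 0.5) = ln(2.626) / 2.2 = 0.9654 / 2.2 = 0.4388 km⁻¹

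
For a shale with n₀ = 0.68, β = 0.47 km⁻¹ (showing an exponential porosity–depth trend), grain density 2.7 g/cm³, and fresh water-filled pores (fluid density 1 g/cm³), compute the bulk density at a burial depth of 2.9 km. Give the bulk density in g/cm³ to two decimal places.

2.40 g/cm³

Porosity at depth: n = 0.68·exp(−0.47×2.9) = 0.68×0.2559 = 0.1740
Bulk density: ρ_b = (1−n)ρ_g + n·ρ_f = 0.8260×2.7 + 0.1740×1
       = 2.230 + 0.174 = 2.404 g/cm³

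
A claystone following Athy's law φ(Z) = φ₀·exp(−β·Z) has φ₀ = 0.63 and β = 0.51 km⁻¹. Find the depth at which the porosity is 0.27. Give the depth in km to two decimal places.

Invert Athy's law: Z = ln(φ₀/φ) / β
Z = ln(0.63/0.27) / 0.51 = ln(2.333) / 0.51 = 0.8473 / 0.51 = 1.661 km

1.66 km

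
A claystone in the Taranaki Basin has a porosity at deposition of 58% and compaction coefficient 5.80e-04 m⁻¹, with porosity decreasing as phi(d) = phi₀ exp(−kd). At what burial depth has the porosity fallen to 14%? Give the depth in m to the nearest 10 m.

Working in km (1 km = 1000 m; k in km⁻¹ = k in m⁻¹ × 1000):
Invert Athy's law: d = ln(phi₀/phi) / k
d = ln(0.58/0.14) / 0.58 = ln(4.143) / 0.58 = 1.4214 / 0.58 = 2.451 km

2450 m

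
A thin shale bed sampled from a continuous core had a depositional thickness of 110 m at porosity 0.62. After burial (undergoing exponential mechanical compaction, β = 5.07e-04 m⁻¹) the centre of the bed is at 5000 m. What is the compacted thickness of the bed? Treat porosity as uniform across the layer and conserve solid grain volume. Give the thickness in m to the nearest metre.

44 m

Working in km (1 km = 1000 m; β in km⁻¹ = β in m⁻¹ × 1000):
Porosity at 5 km: φ = 0.62·exp(−0.507×5) = 0.0491
Solid-volume conservation: h(1−φ) = h₀(1−φ₀) ⇒ h = h₀·(1−φ₀)/(1−φ)
h = 0.11 × (1 − 0.62)/(1 − 0.0491) = 0.11 × 0.3996 = 0.0440 km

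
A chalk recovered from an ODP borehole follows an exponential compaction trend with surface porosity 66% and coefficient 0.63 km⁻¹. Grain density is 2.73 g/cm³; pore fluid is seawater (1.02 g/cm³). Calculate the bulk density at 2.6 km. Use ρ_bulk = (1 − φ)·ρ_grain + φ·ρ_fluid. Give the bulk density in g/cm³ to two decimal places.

Porosity at depth: φ = 0.66·exp(−0.63×2.6) = 0.66×0.1944 = 0.1283
Bulk density: ρ_b = (1−φ)ρ_g + φ·ρ_f = 0.8717×2.73 + 0.1283×1.02
       = 2.380 + 0.131 = 2.511 g/cm³

2.51 g/cm³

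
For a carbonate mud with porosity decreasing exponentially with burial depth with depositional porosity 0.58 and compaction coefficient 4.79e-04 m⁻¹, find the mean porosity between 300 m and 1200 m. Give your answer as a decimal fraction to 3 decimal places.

Working in km (1 km = 1000 m; β in km⁻¹ = β in m⁻¹ × 1000):
⟨phi⟩ = (1/(Z₂−Z₁)) ∫ phi₀ e^(−βZ) dZ = phi₀·(e^(−β·Z₁) − e^(−β·Z₂)) / (β·(Z₂−Z₁))
e^(−0.479×0.3) = 0.8661; e^(−0.479×1.2) = 0.5628
⟨phi⟩ = 0.58 × (0.8661 − 0.5628) / (0.479 × 0.9) = 0.58 × 0.7036 = 0.4081

0.408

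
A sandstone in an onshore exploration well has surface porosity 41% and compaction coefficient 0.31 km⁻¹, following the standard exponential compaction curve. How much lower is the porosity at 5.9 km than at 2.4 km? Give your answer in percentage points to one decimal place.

12.9 percentage points

n(2.4) = 0.41·e^(−0.31×2.4) = 0.1948
n(5.9) = 0.41·e^(−0.31×5.9) = 0.0658
Δn = 0.1948 − 0.0658 = 0.1290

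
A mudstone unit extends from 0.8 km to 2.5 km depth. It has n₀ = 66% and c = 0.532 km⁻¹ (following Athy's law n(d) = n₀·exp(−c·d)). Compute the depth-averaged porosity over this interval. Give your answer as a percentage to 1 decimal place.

⟨n⟩ = (1/(d₂−d₁)) ∫ n₀ e^(−cd) dd = n₀·(e^(−c·d₁) − e^(−c·d₂)) / (c·(d₂−d₁))
e^(−0.532×0.8) = 0.6534; e^(−0.532×2.5) = 0.2645
⟨n⟩ = 0.66 × (0.6534 − 0.2645) / (0.532 × 1.7) = 0.66 × 0.4300 = 0.2838

28.4%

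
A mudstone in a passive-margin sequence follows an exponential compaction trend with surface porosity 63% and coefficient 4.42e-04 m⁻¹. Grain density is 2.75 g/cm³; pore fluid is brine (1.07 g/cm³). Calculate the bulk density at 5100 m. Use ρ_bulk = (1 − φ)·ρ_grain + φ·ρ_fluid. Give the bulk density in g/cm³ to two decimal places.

Working in km (1 km = 1000 m; c in km⁻¹ = c in m⁻¹ × 1000):
Porosity at depth: n = 0.63·exp(−0.442×5.1) = 0.63×0.1050 = 0.0661
Bulk density: ρ_b = (1−n)ρ_g + n·ρ_f = 0.9339×2.75 + 0.0661×1.07
       = 2.568 + 0.071 = 2.639 g/cm³

2.64 g/cm³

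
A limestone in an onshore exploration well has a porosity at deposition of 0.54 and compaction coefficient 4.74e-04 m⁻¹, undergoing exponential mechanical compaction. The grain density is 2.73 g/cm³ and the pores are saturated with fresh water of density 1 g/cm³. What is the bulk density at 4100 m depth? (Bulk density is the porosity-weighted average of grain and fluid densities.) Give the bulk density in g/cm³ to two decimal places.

Working in km (1 km = 1000 m; k in km⁻¹ = k in m⁻¹ × 1000):
Porosity at depth: n = 0.54·exp(−0.474×4.1) = 0.54×0.1432 = 0.0773
Bulk density: ρ_b = (1−n)ρ_g + n·ρ_f = 0.9227×2.73 + 0.0773×1
       = 2.519 + 0.077 = 2.596 g/cm³

2.60 g/cm³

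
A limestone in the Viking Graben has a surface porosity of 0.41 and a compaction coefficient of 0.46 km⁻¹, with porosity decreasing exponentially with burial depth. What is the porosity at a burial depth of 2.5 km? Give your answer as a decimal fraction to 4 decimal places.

0.1298

φ = φ₀·exp(−c·z) = 0.41 × exp(−0.46 × 2.5) = 0.41 × exp(−1.15)
  = 0.41 × 0.3166 = 0.1298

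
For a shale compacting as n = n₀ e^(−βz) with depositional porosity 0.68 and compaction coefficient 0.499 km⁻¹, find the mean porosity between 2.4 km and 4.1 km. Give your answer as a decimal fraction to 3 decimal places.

⟨n⟩ = (1/(z₂−z₁)) ∫ n₀ e^(−βz) dz = n₀·(e^(−β·z₁) − e^(−β·z₂)) / (β·(z₂−z₁))
e^(−0.499×2.4) = 0.3019; e^(−0.499×4.1) = 0.1293
⟨n⟩ = 0.68 × (0.3019 − 0.1293) / (0.499 × 1.7) = 0.68 × 0.2035 = 0.1384

0.138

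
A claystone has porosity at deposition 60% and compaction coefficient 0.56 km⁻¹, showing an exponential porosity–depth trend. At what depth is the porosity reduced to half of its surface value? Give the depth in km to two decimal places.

phi/phi₀ = 1/2 ⇒ exp(−β·d) = 1/2 ⇒ d = ln(2) / β
d = 0.6931 / 0.56 = 1.238 km

1.24 km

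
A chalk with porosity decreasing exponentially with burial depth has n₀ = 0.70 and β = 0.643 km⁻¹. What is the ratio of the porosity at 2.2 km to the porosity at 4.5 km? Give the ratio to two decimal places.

n(z₁)/n(z₂) = e^(−β·z₁)/e^(−β·z₂) = e^{β(z₂−z₁)}
= exp(0.643 × 2.3) = exp(1.479) = 4.3881

4.39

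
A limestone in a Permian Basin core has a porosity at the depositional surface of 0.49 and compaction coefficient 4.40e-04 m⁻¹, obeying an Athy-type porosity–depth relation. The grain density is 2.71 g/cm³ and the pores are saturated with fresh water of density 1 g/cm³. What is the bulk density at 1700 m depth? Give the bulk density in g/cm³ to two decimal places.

2.31 g/cm³

Working in km (1 km = 1000 m; c in km⁻¹ = c in m⁻¹ × 1000):
Porosity at depth: n = 0.49·exp(−0.44×1.7) = 0.49×0.4733 = 0.2319
Bulk density: ρ_b = (1−n)ρ_g + n·ρ_f = 0.7681×2.71 + 0.2319×1
       = 2.081 + 0.232 = 2.313 g/cm³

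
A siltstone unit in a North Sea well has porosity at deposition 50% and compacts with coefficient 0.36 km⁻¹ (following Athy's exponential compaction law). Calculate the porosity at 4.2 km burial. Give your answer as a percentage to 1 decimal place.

11.0%

n = n₀·exp(−c·Z) = 0.5 × exp(−0.36 × 4.2) = 0.5 × exp(−1.512)
  = 0.5 × 0.2205 = 0.1102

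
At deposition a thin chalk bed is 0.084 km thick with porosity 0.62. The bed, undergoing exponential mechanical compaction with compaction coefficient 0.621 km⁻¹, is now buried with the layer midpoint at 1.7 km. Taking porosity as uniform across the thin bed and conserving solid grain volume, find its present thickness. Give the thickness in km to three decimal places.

0.041 km

Porosity at 1.7 km: n = 0.62·exp(−0.621×1.7) = 0.2157
Solid-volume conservation: h(1−n) = h₀(1−n₀) ⇒ h = h₀·(1−n₀)/(1−n)
h = 0.084 × (1 − 0.62)/(1 − 0.2157) = 0.084 × 0.4845 = 0.0407 km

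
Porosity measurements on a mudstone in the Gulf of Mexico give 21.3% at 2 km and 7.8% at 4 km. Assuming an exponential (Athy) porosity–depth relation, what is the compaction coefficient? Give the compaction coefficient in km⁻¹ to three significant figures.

0.502 km⁻¹

Athy: phi(Z) = phi₀ e^(−βZ) ⇒ phi₁/phi₂ = e^{β(Z₂−Z₁)} ⇒ β = ln(phi₁/phi₂)/(Z₂−Z₁)
β = ln(0.213/0.078) / (4 − 2) = ln(2.731) / 2 = 1.0046 / 2 = 0.5023 km⁻¹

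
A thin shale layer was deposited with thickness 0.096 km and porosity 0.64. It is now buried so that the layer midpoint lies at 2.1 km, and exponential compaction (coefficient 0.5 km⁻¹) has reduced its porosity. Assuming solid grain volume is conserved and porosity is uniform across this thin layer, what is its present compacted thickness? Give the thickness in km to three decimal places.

Porosity at 2.1 km: φ = 0.64·exp(−0.5×2.1) = 0.2240
Solid-volume conservation: h(1−φ) = h₀(1−φ₀) ⇒ h = h₀·(1−φ₀)/(1−φ)
h = 0.096 × (1 − 0.64)/(1 − 0.2240) = 0.096 × 0.4639 = 0.0445 km

0.045 km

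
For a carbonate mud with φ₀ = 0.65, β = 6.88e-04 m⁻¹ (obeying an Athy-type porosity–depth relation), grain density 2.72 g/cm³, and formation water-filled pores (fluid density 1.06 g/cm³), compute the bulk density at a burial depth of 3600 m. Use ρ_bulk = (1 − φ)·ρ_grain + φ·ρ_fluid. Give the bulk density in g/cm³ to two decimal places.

Working in km (1 km = 1000 m; β in km⁻¹ = β in m⁻¹ × 1000):
Porosity at depth: φ = 0.65·exp(−0.688×3.6) = 0.65×0.0840 = 0.0546
Bulk density: ρ_b = (1−φ)ρ_g + φ·ρ_f = 0.9454×2.72 + 0.0546×1.06
       = 2.571 + 0.058 = 2.629 g/cm³

2.63 g/cm³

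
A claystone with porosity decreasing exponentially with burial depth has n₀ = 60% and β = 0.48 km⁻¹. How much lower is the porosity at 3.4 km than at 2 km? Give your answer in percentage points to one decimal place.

11.2 percentage points

n(2) = 0.6·e^(−0.48×2) = 0.2297
n(3.4) = 0.6·e^(−0.48×3.4) = 0.1173
Δn = 0.2297 − 0.1173 = 0.1124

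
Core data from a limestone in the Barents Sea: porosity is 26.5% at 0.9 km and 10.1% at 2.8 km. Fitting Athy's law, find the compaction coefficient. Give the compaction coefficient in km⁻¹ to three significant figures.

Athy: phi(z) = phi₀ e^(−cz) ⇒ phi₁/phi₂ = e^{c(z₂−z₁)} ⇒ c = ln(phi₁/phi₂)/(z₂−z₁)
c = ln(0.265/0.101) / (2.8 − 0.9) = ln(2.624) / 1.9 = 0.9646 / 1.9 = 0.5077 km⁻¹

0.508 km⁻¹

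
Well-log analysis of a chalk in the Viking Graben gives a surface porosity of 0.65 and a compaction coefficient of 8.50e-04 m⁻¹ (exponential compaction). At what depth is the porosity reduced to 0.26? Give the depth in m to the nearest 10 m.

Working in km (1 km = 1000 m; β in km⁻¹ = β in m⁻¹ × 1000):
Invert Athy's law: Z = ln(φ₀/φ) / β
Z = ln(0.65/0.26) / 0.85 = ln(2.5) / 0.85 = 0.9163 / 0.85 = 1.078 km

1080 m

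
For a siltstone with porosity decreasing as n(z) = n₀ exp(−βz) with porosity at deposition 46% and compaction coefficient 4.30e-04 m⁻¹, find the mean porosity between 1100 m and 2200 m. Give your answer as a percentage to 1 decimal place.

Working in km (1 km = 1000 m; β in km⁻¹ = β in m⁻¹ × 1000):
⟨n⟩ = (1/(z₂−z₁)) ∫ n₀ e^(−βz) dz = n₀·(e^(−β·z₁) − e^(−β·z₂)) / (β·(z₂−z₁))
e^(−0.43×1.1) = 0.6231; e^(−0.43×2.2) = 0.3883
⟨n⟩ = 0.46 × (0.6231 − 0.3883) / (0.43 × 1.1) = 0.46 × 0.4965 = 0.2284

22.8%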